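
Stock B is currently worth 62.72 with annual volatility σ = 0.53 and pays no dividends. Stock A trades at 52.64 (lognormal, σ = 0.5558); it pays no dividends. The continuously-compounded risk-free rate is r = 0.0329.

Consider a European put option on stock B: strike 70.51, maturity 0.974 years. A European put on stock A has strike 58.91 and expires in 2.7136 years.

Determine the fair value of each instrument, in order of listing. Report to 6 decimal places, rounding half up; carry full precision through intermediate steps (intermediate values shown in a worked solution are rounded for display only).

price(stock B put K=70.51) = 16.471676
price(stock A put K=58.91) = 19.419788

[stock B put K=70.51]
σ√T = 0.53·√0.974 = 0.523065
d₁ = (ln(S/K) + (r+σ²/2)T) / (σ√T) = (ln(62.72/70.51) + (0.0329+0.53²/2)·0.974) / 0.523065 = (-0.117074 + 0.168843) / 0.523065 = 0.098972
d₂ = d₁ − σ√T = 0.098972 − 0.523065 = -0.424093
e^{−rT} = 0.968463
N(−d₁) = 0.460580,  N(−d₂) = 0.664251
price = K·e^{−rT}·N(−d₂) − S·N(−d₁) = 45.359270 − 28.887594 = 16.471676
[stock A put K=58.91]
σ√T = 0.5558·√2.7136 = 0.915570
d₁ = (ln(S/K) + (r+σ²/2)T) / (σ√T) = (ln(52.64/58.91) + (0.0329+0.5558²/2)·2.7136) / 0.915570 = (-0.112535 + 0.508411) / 0.915570 = 0.432383
d₂ = d₁ − σ√T = 0.432383 − 0.915570 = -0.483187
e^{−rT} = 0.914592
N(−d₁) = 0.332732,  N(−d₂) = 0.685518
price = K·e^{−rT}·N(−d₂) − S·N(−d₁) = 36.934774 − 17.514986 = 19.419788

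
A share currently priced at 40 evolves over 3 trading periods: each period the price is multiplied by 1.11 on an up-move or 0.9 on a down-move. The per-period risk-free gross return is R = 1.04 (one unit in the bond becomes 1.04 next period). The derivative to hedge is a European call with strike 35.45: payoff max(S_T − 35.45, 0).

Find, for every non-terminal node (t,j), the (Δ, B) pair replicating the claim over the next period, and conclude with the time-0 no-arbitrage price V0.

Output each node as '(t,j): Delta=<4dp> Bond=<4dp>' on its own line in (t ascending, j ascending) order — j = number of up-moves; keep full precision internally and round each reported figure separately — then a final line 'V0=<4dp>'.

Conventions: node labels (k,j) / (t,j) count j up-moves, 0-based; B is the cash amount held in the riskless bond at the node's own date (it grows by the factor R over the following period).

The replicating-portfolio and risk-neutral prices coincide; use p* = (1.04−0.9)/(1.11−0.9) = 0.6667 for the latter.
Payoffs at expiry: V(3,0)=0.0000, V(3,1)=0.5140, V(3,2)=8.9056, V(3,3)=19.2552
Node (2,0) S=32.4000: V=(p*·0.5140+(1−p*)·0.0000)/1.04=0.3295; Δ=(0.5140−0.0000)/(35.9640−29.1600)=0.0755; B=V−Δ·S=-2.1181
Node (2,1) S=39.9600: V=(p*·8.9056+(1−p*)·0.5140)/1.04=5.8735; Δ=(8.9056−0.5140)/(44.3556−35.9640)=1.0000; B=V−Δ·S=-34.0865
Node (2,2) S=49.2840: V=(p*·19.2552+(1−p*)·8.9056)/1.04=15.1975; Δ=(19.2552−8.9056)/(54.7052−44.3556)=1.0000; B=V−Δ·S=-34.0865
Node (1,0) S=36.0000: V=(p*·5.8735+(1−p*)·0.3295)/1.04=3.8706; Δ=(5.8735−0.3295)/(39.9600−32.4000)=0.7333; B=V−Δ·S=-22.5292
Node (1,1) S=44.4000: V=(p*·15.1975+(1−p*)·5.8735)/1.04=11.6245; Δ=(15.1975−5.8735)/(49.2840−39.9600)=1.0000; B=V−Δ·S=-32.7755
Node (0,0) S=40.0000: V=(p*·11.6245+(1−p*)·3.8706)/1.04=8.6922; Δ=(11.6245−3.8706)/(44.4000−36.0000)=0.9231; B=V−Δ·S=-28.2309
Sanity check at the root: Δ(0,0)·S0 + B(0,0) reproduces V0 = 8.6922.

(0,0): Delta=0.9231 Bond=-28.2309
(1,0): Delta=0.7333 Bond=-22.5292
(1,1): Delta=1.0000 Bond=-32.7755
(2,0): Delta=0.0755 Bond=-2.1181
(2,1): Delta=1.0000 Bond=-34.0865
(2,2): Delta=1.0000 Bond=-34.0865
V0=8.6922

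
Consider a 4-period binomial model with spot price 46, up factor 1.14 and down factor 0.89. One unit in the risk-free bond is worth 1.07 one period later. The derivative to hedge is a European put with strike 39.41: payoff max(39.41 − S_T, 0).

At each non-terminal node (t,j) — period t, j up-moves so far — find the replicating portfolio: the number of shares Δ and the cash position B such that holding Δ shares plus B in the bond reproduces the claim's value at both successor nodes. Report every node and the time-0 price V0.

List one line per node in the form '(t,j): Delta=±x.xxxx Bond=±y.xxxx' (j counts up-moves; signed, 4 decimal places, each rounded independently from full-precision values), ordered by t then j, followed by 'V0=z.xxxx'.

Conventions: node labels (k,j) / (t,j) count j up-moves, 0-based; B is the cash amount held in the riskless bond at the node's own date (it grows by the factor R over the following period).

Since d<R<u, set p* = (R−d)/(u−d) = 0.7200; price each node as the discounted p*-expectation of its children.
At maturity the claim pays: V(4,0)=10.5486, V(4,1)=2.4414, V(4,2)=0.0000, V(4,3)=0.0000, V(4,4)=0.0000
  t=3,j=0: stock 32.4286 → up 36.9686 (V=2.4414), down 28.8614 (V=10.5486). Price 4.4032; hedge Δ=-1.0000, bond B=36.8318.
  t=3,j=1: stock 41.5377 → up 47.3530 (V=0.0000), down 36.9686 (V=2.4414). Price 0.6389; hedge Δ=-0.2351, bond B=10.4046.
  t=3,j=2: stock 53.2056 → up 60.6544 (V=0.0000), down 47.3530 (V=0.0000). Price 0.0000; hedge Δ=0.0000, bond B=0.0000.
  t=3,j=3: stock 68.1510 → up 77.6922 (V=0.0000), down 60.6544 (V=0.0000). Price 0.0000; hedge Δ=0.0000, bond B=0.0000.
  t=2,j=0: stock 36.4366 → up 41.5377 (V=0.6389), down 32.4286 (V=4.4032). Price 1.5821; hedge Δ=-0.4132, bond B=16.6394.
  t=2,j=1: stock 46.6716 → up 53.2056 (V=0.0000), down 41.5377 (V=0.6389). Price 0.1672; hedge Δ=-0.0548, bond B=2.7227.
  t=2,j=2: stock 59.7816 → up 68.1510 (V=0.0000), down 53.2056 (V=0.0000). Price 0.0000; hedge Δ=0.0000, bond B=0.0000.
  t=1,j=0: stock 40.9400 → up 46.6716 (V=0.1672), down 36.4366 (V=1.5821). Price 0.5265; hedge Δ=-0.1382, bond B=6.1863.
  t=1,j=1: stock 52.4400 → up 59.7816 (V=0.0000), down 46.6716 (V=0.1672). Price 0.0437; hedge Δ=-0.0128, bond B=0.7125.
  t=0,j=0: stock 46.0000 → up 52.4400 (V=0.0437), down 40.9400 (V=0.5265). Price 0.1672; hedge Δ=-0.0420, bond B=2.0983.
Sanity check at the root: Δ(0,0)·S0 + B(0,0) reproduces V0 = 0.1672.

(0,0): Delta=-0.0420 Bond=2.0983
(1,0): Delta=-0.1382 Bond=6.1863
(1,1): Delta=-0.0128 Bond=0.7125
(2,0): Delta=-0.4132 Bond=16.6394
(2,1): Delta=-0.0548 Bond=2.7227
(2,2): Delta=0.0000 Bond=0.0000
(3,0): Delta=-1.0000 Bond=36.8318
(3,1): Delta=-0.2351 Bond=10.4046
(3,2): Delta=0.0000 Bond=0.0000
(3,3): Delta=0.0000 Bond=0.0000
V0=0.1672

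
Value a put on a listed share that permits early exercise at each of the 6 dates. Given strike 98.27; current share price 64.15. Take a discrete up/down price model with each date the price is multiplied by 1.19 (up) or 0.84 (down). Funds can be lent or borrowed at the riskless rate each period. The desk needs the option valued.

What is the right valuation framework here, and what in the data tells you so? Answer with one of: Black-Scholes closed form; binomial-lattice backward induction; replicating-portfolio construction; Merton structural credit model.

framework: binomial-lattice backward induction

Key observation: the exercise right at every one of the 6 steps is what matters: each node needs max(98.27 − S, continuation), which only the stepwise tree valuation starting from spot 64.15 delivers.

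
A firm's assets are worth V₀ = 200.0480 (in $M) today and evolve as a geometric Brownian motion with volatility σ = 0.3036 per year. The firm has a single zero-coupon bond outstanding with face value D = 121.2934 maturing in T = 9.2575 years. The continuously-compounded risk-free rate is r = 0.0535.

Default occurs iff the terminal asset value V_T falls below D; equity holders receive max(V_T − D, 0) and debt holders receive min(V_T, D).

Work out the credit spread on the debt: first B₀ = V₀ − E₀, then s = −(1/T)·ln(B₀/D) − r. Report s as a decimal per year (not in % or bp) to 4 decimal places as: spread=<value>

Apply the equity-as-call identities (strike 121.2934, horizon 9.2575 years):
d₁ = [ln(V₀/D) + (r + σ²/2)T] / (σ√T)
   = [ln(200.0480/121.2934) + (0.0535 + 0.5·0.3036²)·9.2575] / (0.3036·√9.2575)
   = [0.500345 + 0.921922] / 0.923738 = 1.539687
d₂ = d₁ − σ√T = 1.539687 − 0.923738 = 0.615949
N(d₁) = 0.938182,  N(d₂) = 0.731036,  e^(−rT) = 0.609403
E₀ = V₀·N(d₁) − D·e^(−rT)·N(d₂)
   = 200.0480·0.938182 − 121.2934·0.609403·0.731036 = 133.645737
B₀ = V₀ − E₀ = 200.0480 − 133.645737 = 66.402263
spread = −(1/T)·ln(B₀/D) − r = −(1/9.2575)·ln(66.402263/121.2934) − 0.0535 = 0.01158034

spread=0.0116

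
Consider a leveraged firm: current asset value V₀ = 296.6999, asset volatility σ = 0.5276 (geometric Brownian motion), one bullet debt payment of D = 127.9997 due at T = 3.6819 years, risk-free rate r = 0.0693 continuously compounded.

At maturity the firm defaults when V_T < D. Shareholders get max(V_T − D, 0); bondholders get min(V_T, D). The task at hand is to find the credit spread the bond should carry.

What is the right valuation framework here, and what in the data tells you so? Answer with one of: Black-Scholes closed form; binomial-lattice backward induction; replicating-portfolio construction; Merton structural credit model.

framework: Merton structural credit model

Key observation: the asked-for credit quantity lives on the firm's capital structure — asset value, asset volatility, debt face 127.9997 — which is the structural model's domain.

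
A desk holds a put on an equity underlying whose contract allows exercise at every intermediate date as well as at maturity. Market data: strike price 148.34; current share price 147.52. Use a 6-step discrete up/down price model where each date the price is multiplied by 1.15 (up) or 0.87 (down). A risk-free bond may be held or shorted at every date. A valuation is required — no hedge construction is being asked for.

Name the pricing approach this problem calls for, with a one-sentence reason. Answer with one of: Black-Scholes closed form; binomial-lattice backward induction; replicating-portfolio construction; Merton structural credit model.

Key observation: with exercise allowed before expiry on a discrete up/down model (6 steps from spot 147.52), the strike-148.34 put's value must be rolled back through the tree testing early exercise at each node.

framework: binomial-lattice backward induction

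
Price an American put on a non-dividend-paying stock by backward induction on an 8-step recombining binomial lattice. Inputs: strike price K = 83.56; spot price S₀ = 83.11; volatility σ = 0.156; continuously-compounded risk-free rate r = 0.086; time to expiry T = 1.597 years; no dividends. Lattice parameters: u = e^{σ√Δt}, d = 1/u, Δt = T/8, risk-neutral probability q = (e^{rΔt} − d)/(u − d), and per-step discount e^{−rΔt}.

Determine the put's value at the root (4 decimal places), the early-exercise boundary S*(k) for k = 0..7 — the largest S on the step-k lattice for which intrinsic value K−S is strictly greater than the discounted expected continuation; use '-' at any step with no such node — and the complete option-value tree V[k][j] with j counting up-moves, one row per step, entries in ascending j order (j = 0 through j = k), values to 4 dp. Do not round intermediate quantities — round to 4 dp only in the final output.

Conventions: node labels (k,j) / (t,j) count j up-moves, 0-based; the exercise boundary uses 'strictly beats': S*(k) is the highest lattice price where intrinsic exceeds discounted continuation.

Δt=0.19962  u=1.07219  d=0.93267  q=0.60670  discount=0.98298
step 8 (expiry): payoffs max(K−S,0) = 35.9727 28.8544 20.6714 11.2643 0.4500 0.0000 0.0000 0.0000 0.0000
step 7: (k=7,j=0): S=51.0225, K−S=32.5375, hold=31.1153 ⇒ V=32.5375 exercise | (k=7,j=1): S=58.6546, K−S=24.9054, hold=23.4831 ⇒ V=24.9054 exercise | (k=7,j=2): S=67.4283, K−S=16.1317, hold=14.7094 ⇒ V=16.1317 exercise | (k=7,j=3): S=77.5145, K−S=6.0455, hold=4.6232 ⇒ V=6.0455 exercise | (k=7,j=4): S=89.1094, K−S=0.0000, hold=0.1740 ⇒ V=0.1740 continue | (k=7,j=5): S=102.4387, K−S=0.0000, hold=0.0000 ⇒ V=0.0000 continue | (k=7,j=6): S=117.7619, K−S=0.0000, hold=0.0000 ⇒ V=0.0000 continue | (k=7,j=7): S=135.3771, K−S=0.0000, hold=0.0000 ⇒ V=0.0000 continue  boundary S*=77.5145
step 6: (k=6,j=0): S=54.7056, K−S=28.8544, hold=27.4321 ⇒ V=28.8544 exercise | (k=6,j=1): S=62.8886, K−S=20.6714, hold=19.2491 ⇒ V=20.6714 exercise | (k=6,j=2): S=72.2957, K−S=11.2643, hold=9.8420 ⇒ V=11.2643 exercise | (k=6,j=3): S=83.1100, K−S=0.4500, hold=2.4410 ⇒ V=2.4410 continue | (k=6,j=4): S=95.5419, K−S=0.0000, hold=0.0673 ⇒ V=0.0673 continue | (k=6,j=5): S=109.8334, K−S=0.0000, hold=0.0000 ⇒ V=0.0000 continue | (k=6,j=6): S=126.2627, K−S=0.0000, hold=0.0000 ⇒ V=0.0000 continue  boundary S*=72.2957
step 5: (k=5,j=0): S=58.6546, K−S=24.9054, hold=23.4831 ⇒ V=24.9054 exercise | (k=5,j=1): S=67.4283, K−S=16.1317, hold=14.7094 ⇒ V=16.1317 exercise | (k=5,j=2): S=77.5145, K−S=6.0455, hold=5.8106 ⇒ V=6.0455 exercise | (k=5,j=3): S=89.1094, K−S=0.0000, hold=0.9838 ⇒ V=0.9838 continue | (k=5,j=4): S=102.4387, K−S=0.0000, hold=0.0260 ⇒ V=0.0260 continue | (k=5,j=5): S=117.7619, K−S=0.0000, hold=0.0000 ⇒ V=0.0000 continue  boundary S*=77.5145
step 4: (k=4,j=0): S=62.8886, K−S=20.6714, hold=19.2491 ⇒ V=20.6714 exercise | (k=4,j=1): S=72.2957, K−S=11.2643, hold=9.8420 ⇒ V=11.2643 exercise | (k=4,j=2): S=83.1100, K−S=0.4500, hold=2.9239 ⇒ V=2.9239 continue | (k=4,j=3): S=95.5419, K−S=0.0000, hold=0.3959 ⇒ V=0.3959 continue | (k=4,j=4): S=109.8334, K−S=0.0000, hold=0.0101 ⇒ V=0.0101 continue  boundary S*=72.2957
step 3: (k=3,j=0): S=67.4283, K−S=16.1317, hold=14.7094 ⇒ V=16.1317 exercise | (k=3,j=1): S=77.5145, K−S=6.0455, hold=6.0986 ⇒ V=6.0986 continue | (k=3,j=2): S=89.1094, K−S=0.0000, hold=1.3665 ⇒ V=1.3665 continue | (k=3,j=3): S=102.4387, K−S=0.0000, hold=0.1590 ⇒ V=0.1590 continue  boundary S*=67.4283
step 2: (k=2,j=0): S=72.2957, K−S=11.2643, hold=9.8736 ⇒ V=11.2643 exercise | (k=2,j=1): S=83.1100, K−S=0.4500, hold=3.1727 ⇒ V=3.1727 continue | (k=2,j=2): S=95.5419, K−S=0.0000, hold=0.6231 ⇒ V=0.6231 continue  boundary S*=72.2957
step 1: (k=1,j=0): S=77.5145, K−S=6.0455, hold=6.2469 ⇒ V=6.2469 continue | (k=1,j=1): S=89.1094, K−S=0.0000, hold=1.5982 ⇒ V=1.5982 continue  boundary S*=-
step 0: (k=0,j=0): S=83.1100, K−S=0.4500, hold=3.3682 ⇒ V=3.3682 continue  boundary S*=-

price = 3.3682
boundary = - - 72.2957 67.4283 72.2957 77.5145 72.2957 77.5145
tree:
3.3682
6.2469 1.5982
11.2643 3.1727 0.6231
16.1317 6.0986 1.3665 0.1590
20.6714 11.2643 2.9239 0.3959 0.0101
24.9054 16.1317 6.0455 0.9838 0.0260 0.0000
28.8544 20.6714 11.2643 2.4410 0.0673 0.0000 0.0000
32.5375 24.9054 16.1317 6.0455 0.1740 0.0000 0.0000 0.0000
35.9727 28.8544 20.6714 11.2643 0.4500 0.0000 0.0000 0.0000 0.0000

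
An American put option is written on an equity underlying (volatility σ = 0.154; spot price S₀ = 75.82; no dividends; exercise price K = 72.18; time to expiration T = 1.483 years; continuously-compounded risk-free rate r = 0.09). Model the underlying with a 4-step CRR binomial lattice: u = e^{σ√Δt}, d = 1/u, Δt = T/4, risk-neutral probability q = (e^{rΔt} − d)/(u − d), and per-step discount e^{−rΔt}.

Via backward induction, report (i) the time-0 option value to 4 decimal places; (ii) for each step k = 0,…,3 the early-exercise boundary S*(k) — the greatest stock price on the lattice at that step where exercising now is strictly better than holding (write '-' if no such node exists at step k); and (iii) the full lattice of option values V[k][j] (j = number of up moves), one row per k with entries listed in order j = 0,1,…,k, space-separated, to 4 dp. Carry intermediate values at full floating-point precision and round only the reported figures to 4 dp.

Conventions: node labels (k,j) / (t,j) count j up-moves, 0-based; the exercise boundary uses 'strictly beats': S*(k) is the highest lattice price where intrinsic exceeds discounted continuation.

price = 1.4645
boundary = - - 62.8545 69.0336
tree:
1.4645
3.7546 0.3458
9.3255 1.0431 0.0000
14.9514 3.1464 0.0000 0.0000
20.0738 9.3255 0.0000 0.0000 0.0000

Δt=0.37075  u=1.09831  d=0.91049  q=0.65723  discount=0.96718
step 4 (expiry): payoffs max(K−S,0) = 20.0738 9.3255 0.0000 0.0000 0.0000
step 3: (k=3,j=0): S=57.2286, K−S=14.9514, hold=12.5827 ⇒ V=14.9514 exercise | (k=3,j=1): S=69.0336, K−S=3.1464, hold=3.0915 ⇒ V=3.1464 exercise | (k=3,j=2): S=83.2736, K−S=0.0000, hold=0.0000 ⇒ V=0.0000 continue | (k=3,j=3): S=100.4510, K−S=0.0000, hold=0.0000 ⇒ V=0.0000 continue  boundary S*=69.0336
step 2: (k=2,j=0): S=62.8545, K−S=9.3255, hold=6.9567 ⇒ V=9.3255 exercise | (k=2,j=1): S=75.8200, K−S=0.0000, hold=1.0431 ⇒ V=1.0431 continue | (k=2,j=2): S=91.4599, K−S=0.0000, hold=0.0000 ⇒ V=0.0000 continue  boundary S*=62.8545
step 1: (k=1,j=0): S=69.0336, K−S=3.1464, hold=3.7546 ⇒ V=3.7546 continue | (k=1,j=1): S=83.2736, K−S=0.0000, hold=0.3458 ⇒ V=0.3458 continue  boundary S*=-
step 0: (k=0,j=0): S=75.8200, K−S=0.0000, hold=1.4645 ⇒ V=1.4645 continue  boundary S*=-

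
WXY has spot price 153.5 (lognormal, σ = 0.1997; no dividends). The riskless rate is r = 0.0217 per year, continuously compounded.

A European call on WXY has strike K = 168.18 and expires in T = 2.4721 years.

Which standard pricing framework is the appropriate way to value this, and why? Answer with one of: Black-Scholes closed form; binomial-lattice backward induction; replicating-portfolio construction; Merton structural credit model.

framework: Black-Scholes closed form

Key observation: a European claim on WXY (strike 168.18) — a lognormal (GBM) underlying with constant rate and volatility — has an exact closed-form value; no lattice or capital structure is involved.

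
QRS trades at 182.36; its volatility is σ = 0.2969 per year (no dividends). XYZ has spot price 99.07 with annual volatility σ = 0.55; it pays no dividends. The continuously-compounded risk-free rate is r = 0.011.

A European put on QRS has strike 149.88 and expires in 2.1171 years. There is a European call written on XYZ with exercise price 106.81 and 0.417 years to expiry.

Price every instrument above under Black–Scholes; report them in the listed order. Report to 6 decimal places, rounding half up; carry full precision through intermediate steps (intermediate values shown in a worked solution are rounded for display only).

[QRS put K=149.88]
σ√T = 0.2969·√2.1171 = 0.431997
d₁ = (ln(S/K) + (r+σ²/2)T) / (σ√T) = (ln(182.36/149.88) + (0.011+0.2969²/2)·2.1171) / 0.431997 = (0.196148 + 0.116599) / 0.431997 = 0.723955
d₂ = d₁ − σ√T = 0.723955 − 0.431997 = 0.291958
e^{−rT} = 0.976981
N(−d₁) = 0.234547,  N(−d₂) = 0.385159
price = K·e^{−rT}·N(−d₂) − S·N(−d₁) = 56.398840 − 42.771913 = 13.626927
[XYZ call K=106.81]
σ√T = 0.55·√0.417 = 0.355165
d₁ = (ln(S/K) + (r+σ²/2)T) / (σ√T) = (ln(99.07/106.81) + (0.011+0.55²/2)·0.417) / 0.355165 = (-0.075225 + 0.067658) / 0.355165 = -0.021305
d₂ = d₁ − σ√T = -0.021305 − 0.355165 = -0.376470
e^{−rT} = 0.995424
N(d₁) = 0.491501,  N(d₂) = 0.353284
price = S·N(d₁) − K·e^{−rT}·N(d₂) = 48.693040 − 37.561548 = 11.131492

price(QRS put K=149.88) = 13.626927
price(XYZ call K=106.81) = 11.131492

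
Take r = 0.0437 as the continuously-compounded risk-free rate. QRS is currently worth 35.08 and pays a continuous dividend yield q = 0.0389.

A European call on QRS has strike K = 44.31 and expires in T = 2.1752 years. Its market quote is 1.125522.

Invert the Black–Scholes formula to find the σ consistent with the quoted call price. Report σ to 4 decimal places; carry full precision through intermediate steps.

sigma = 0.1841

At σ = 0.1841 the Black–Scholes value reproduces the quote:
σ√T = 0.1841·√2.1752 = 0.271521
d₁ = (ln(S/K) + (r−q+σ²/2)T) / (σ√T) = (ln(35.08/44.31) + (0.0437−0.0389+0.1841²/2)·2.1752) / 0.271521 = (-0.233579 + 0.047303) / 0.271521 = -0.686048
d₂ = d₁ − σ√T = -0.686048 − 0.271521 = -0.957569
e^{−rT} = 0.909322
e^{−qT} = 0.918866
N(d₁) = 0.246341,  N(d₂) = 0.169140
V = S·e^{−qT}·N(d₁) − K·e^{−rT}·N(d₂) = 7.940522 − 6.815000 = 1.125522 (equal to the quote); since ∂V/∂σ > 0 for all σ, the implied volatility is unique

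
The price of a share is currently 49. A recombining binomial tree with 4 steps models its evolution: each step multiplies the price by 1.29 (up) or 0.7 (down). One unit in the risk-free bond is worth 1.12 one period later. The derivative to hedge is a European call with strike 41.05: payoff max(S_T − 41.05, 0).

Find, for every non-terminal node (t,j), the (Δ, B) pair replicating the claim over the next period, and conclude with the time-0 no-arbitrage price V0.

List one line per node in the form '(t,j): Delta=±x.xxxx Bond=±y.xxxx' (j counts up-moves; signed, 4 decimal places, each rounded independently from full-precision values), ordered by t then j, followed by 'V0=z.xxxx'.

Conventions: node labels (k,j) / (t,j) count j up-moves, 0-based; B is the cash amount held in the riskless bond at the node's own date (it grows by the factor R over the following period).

Under the risk-neutral measure, an up-move has probability p* = (R−d)/(u−d) = 0.7119 and values discount at R = 1.12.
Payoffs at expiry: V(4,0)=0.0000, V(4,1)=0.0000, V(4,2)=0.0000, V(4,3)=32.5814, V(4,4)=94.6422
Node (3,0) S=16.8070: V=(p*·0.0000+(1−p*)·0.0000)/1.12=0.0000; Δ=(0.0000−0.0000)/(21.6810−11.7649)=0.0000; B=V−Δ·S=0.0000
Node (3,1) S=30.9729: V=(p*·0.0000+(1−p*)·0.0000)/1.12=0.0000; Δ=(0.0000−0.0000)/(39.9550−21.6810)=0.0000; B=V−Δ·S=0.0000
Node (3,2) S=57.0786: V=(p*·32.5814+(1−p*)·0.0000)/1.12=20.7085; Δ=(32.5814−0.0000)/(73.6314−39.9550)=0.9675; B=V−Δ·S=-34.5142
Node (3,3) S=105.1878: V=(p*·94.6422+(1−p*)·32.5814)/1.12=68.5360; Δ=(94.6422−32.5814)/(135.6922−73.6314)=1.0000; B=V−Δ·S=-36.6518
Node (2,0) S=24.0100: V=(p*·0.0000+(1−p*)·0.0000)/1.12=0.0000; Δ=(0.0000−0.0000)/(30.9729−16.8070)=0.0000; B=V−Δ·S=0.0000
Node (2,1) S=44.2470: V=(p*·20.7085+(1−p*)·0.0000)/1.12=13.1622; Δ=(20.7085−0.0000)/(57.0786−30.9729)=0.7933; B=V−Δ·S=-21.9370
Node (2,2) S=81.5409: V=(p*·68.5360+(1−p*)·20.7085)/1.12=48.8886; Δ=(68.5360−20.7085)/(105.1878−57.0786)=0.9941; B=V−Δ·S=-32.1749
Node (1,0) S=34.3000: V=(p*·13.1622+(1−p*)·0.0000)/1.12=8.3658; Δ=(13.1622−0.0000)/(44.2470−24.0100)=0.6504; B=V−Δ·S=-13.9430
Node (1,1) S=63.2100: V=(p*·48.8886+(1−p*)·13.1622)/1.12=34.4594; Δ=(48.8886−13.1622)/(81.5409−44.2470)=0.9580; B=V−Δ·S=-26.0937
Node (0,0) S=49.0000: V=(p*·34.4594+(1−p*)·8.3658)/1.12=24.0544; Δ=(34.4594−8.3658)/(63.2100−34.3000)=0.9026; B=V−Δ·S=-20.1720
As a check, the time-0 holding Δ(0,0)·S0 + B(0,0) comes to 24.0544 — exactly V0.

(0,0): Delta=0.9026 Bond=-20.1720
(1,0): Delta=0.6504 Bond=-13.9430
(1,1): Delta=0.9580 Bond=-26.0937
(2,0): Delta=0.0000 Bond=0.0000
(2,1): Delta=0.7933 Bond=-21.9370
(2,2): Delta=0.9941 Bond=-32.1749
(3,0): Delta=0.0000 Bond=0.0000
(3,1): Delta=0.0000 Bond=0.0000
(3,2): Delta=0.9675 Bond=-34.5142
(3,3): Delta=1.0000 Bond=-36.6518
V0=24.0544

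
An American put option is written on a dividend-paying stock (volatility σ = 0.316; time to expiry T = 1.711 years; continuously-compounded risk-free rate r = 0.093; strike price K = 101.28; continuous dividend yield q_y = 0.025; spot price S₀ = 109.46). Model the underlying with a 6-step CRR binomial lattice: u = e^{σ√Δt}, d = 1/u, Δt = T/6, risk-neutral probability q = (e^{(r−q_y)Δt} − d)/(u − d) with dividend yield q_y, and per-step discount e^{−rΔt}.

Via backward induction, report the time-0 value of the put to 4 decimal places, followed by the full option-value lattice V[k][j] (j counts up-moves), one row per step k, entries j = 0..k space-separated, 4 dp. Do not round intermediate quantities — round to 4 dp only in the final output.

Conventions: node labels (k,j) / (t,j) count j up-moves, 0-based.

price = 9.1030
tree:
9.1030
14.8711 4.1596
23.4398 7.5978 1.1470
35.3022 13.5194 2.4317 0.0000
45.5471 23.1742 5.1556 0.0000 0.0000
54.2012 35.3022 10.9305 0.0000 0.0000 0.0000
61.5115 45.5471 23.1742 0.0000 0.0000 0.0000 0.0000

params: Δt=0.28517 u=1.18382 d=0.84472 q=0.51566 e^(-rΔt)=0.97383
t_6 payoffs: 61.5115 45.5471 23.1742 0.0000 0.0000 0.0000 0.0000
k=5: node(5,0) S=47.0788 payoff=54.2012 vs cont=51.8849 → 54.2012 [stop]  node(5,1) S=65.9778 payoff=35.3022 vs cont=33.1202 → 35.3022 [stop]  node(5,2) S=92.4633 payoff=8.8167 vs cont=10.9305 → 10.9305 [wait]  node(5,3) S=129.5810 payoff=0.0000 vs cont=0.0000 → 0.0000 [wait]  node(5,4) S=181.5989 payoff=0.0000 vs cont=0.0000 → 0.0000 [wait]  node(5,5) S=254.4985 payoff=0.0000 vs cont=0.0000 → 0.0000 [wait]
k=4: node(4,0) S=55.7329 payoff=45.5471 vs cont=43.2923 → 45.5471 [stop]  node(4,1) S=78.1058 payoff=23.1742 vs cont=22.1398 → 23.1742 [stop]  node(4,2) S=109.4600 payoff=0.0000 vs cont=5.1556 → 5.1556 [wait]  node(4,3) S=153.4007 payoff=0.0000 vs cont=0.0000 → 0.0000 [wait]  node(4,4) S=214.9806 payoff=0.0000 vs cont=0.0000 → 0.0000 [wait]
k=3: node(3,0) S=65.9778 payoff=35.3022 vs cont=33.1202 → 35.3022 [stop]  node(3,1) S=92.4633 payoff=8.8167 vs cont=13.5194 → 13.5194 [wait]  node(3,2) S=129.5810 payoff=0.0000 vs cont=2.4317 → 2.4317 [wait]  node(3,3) S=181.5989 payoff=0.0000 vs cont=0.0000 → 0.0000 [wait]
k=2: node(2,0) S=78.1058 payoff=23.1742 vs cont=23.4398 → 23.4398 [wait]  node(2,1) S=109.4600 payoff=0.0000 vs cont=7.5978 → 7.5978 [wait]  node(2,2) S=153.4007 payoff=0.0000 vs cont=1.1470 → 1.1470 [wait]
k=1: node(1,0) S=92.4633 payoff=8.8167 vs cont=14.8711 → 14.8711 [wait]  node(1,1) S=129.5810 payoff=0.0000 vs cont=4.1596 → 4.1596 [wait]
k=0: node(0,0) S=109.4600 payoff=0.0000 vs cont=9.1030 → 9.1030 [wait]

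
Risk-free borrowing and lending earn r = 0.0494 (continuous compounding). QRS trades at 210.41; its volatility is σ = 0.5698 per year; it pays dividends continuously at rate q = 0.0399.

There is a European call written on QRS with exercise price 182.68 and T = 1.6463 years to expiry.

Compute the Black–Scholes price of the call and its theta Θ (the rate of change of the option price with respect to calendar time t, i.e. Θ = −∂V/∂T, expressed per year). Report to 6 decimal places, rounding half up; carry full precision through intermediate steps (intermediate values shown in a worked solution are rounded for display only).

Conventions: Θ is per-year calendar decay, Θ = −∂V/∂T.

σ√T = 0.5698·√1.6463 = 0.731100
d₁ = (ln(S/K) + (r−q+σ²/2)T) / (σ√T) = (ln(210.41/182.68) + (0.0494−0.0399+0.5698²/2)·1.6463) / 0.731100 = (0.141322 + 0.282894) / 0.731100 = 0.580243
d₂ = d₁ − σ√T = 0.580243 − 0.731100 = -0.150857
e^{−rT} = 0.921892
e^{−qT} = 0.936424
N(d₁) = 0.719125,  N(d₂) = 0.440044
Call price V = S·e^{−qT}·N(d₁) − K·e^{−rT}·N(d₂) = 141.691185 − 74.108364 = 67.582821
φ(d₁) = (1/√(2π))·e^{−d₁²/2} = 0.337132
Θ = −S·e^{−qT}·φ(d₁)·σ/(2√T) + q·S·e^{−qT}·N(d₁) − r·K·e^{−rT}·N(d₂) = −14.749498 + 5.653478 − 3.660953 = -12.756973

price = 67.582821
Θ = -12.756973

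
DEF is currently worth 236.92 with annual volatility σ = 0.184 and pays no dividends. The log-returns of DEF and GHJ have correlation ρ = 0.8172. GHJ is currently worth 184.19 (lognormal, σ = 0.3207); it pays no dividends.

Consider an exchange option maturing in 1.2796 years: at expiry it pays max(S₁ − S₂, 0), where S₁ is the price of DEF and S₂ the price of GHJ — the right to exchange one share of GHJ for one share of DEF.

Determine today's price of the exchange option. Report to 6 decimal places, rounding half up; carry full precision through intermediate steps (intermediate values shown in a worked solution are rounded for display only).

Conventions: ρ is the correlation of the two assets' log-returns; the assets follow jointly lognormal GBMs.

σ_eff = √(σ₁² + σ₂² − 2ρσ₁σ₂) = √(0.184² + 0.3207² − 2·0.8172·0.184·0.3207) = 0.200650
d₁ = (ln(S₁/S₂) + (q₂ − q₁ + σ_eff²/2)T) / (σ_eff√T) = (ln(236.92/184.19) + (0.0 − 0.0 + 0.020130)·1.2796) / 0.226974 = 1.222664
d₂ = d₁ − σ_eff√T = 1.222664 − 0.226974 = 0.995690
N(d₁) = 0.889272,  N(d₂) = 0.840300
V = S₁·e^{−q₁T}·N(d₁) − S₂·e^{−q₂T}·N(d₂) = 210.686254 − 154.774776 = 55.911478
Key observation: no risk-free rate is needed — with the second asset as numeraire the exchange option is a call on the ratio S₁/S₂, and r cancels out of the value.

exchange price = 55.911478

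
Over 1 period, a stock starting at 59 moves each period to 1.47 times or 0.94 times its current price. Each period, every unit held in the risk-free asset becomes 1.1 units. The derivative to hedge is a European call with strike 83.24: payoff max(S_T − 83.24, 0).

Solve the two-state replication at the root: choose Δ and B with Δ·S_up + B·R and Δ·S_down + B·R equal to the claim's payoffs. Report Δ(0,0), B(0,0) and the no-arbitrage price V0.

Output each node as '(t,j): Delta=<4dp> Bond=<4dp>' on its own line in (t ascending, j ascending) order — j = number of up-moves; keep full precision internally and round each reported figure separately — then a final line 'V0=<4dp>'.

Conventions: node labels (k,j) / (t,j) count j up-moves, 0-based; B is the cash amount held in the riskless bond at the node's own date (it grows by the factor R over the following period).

(0,0): Delta=0.1116 Bond=-5.6271
V0=0.9578

The replicating-portfolio and risk-neutral prices coincide; use p* = (1.1−0.94)/(1.47−0.94) = 0.3019 for the latter.
Expiry values: V(1,0)=0.0000, V(1,1)=3.4900
Node (0,0) S=59.0000: V=(p*·3.4900+(1−p*)·0.0000)/1.1=0.9578; Δ=(3.4900−0.0000)/(86.7300−55.4600)=0.1116; B=V−Δ·S=-5.6271
As a check, the time-0 holding Δ(0,0)·S0 + B(0,0) comes to 0.9578 — exactly V0.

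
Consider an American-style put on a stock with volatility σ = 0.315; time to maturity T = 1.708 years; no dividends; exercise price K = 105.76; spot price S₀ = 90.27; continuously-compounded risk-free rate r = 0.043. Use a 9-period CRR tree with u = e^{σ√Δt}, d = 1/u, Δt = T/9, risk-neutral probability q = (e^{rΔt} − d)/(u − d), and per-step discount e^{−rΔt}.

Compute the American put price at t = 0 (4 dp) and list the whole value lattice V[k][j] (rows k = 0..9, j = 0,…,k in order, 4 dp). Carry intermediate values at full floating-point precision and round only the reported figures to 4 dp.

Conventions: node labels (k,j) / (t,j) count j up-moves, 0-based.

Δt=0.18978  u=1.14709  d=0.87177  q=0.49551  discount=0.99187
step 9 (expiry): payoffs max(K−S,0) = 79.5070 71.2161 60.3069 45.9526 27.0650 2.2125 0.0000 0.0000 0.0000 0.0000
k=8: (k=8,j=0): S=30.1145, K−S=75.6455, hold=74.7860 ⇒ V=75.6455 exercise | (k=8,j=1): S=39.6248, K−S=66.1352, hold=65.2757 ⇒ V=66.1352 exercise | (k=8,j=2): S=52.1386, K−S=53.6214, hold=52.7619 ⇒ V=53.6214 exercise | (k=8,j=3): S=68.6043, K−S=37.1557, hold=36.2962 ⇒ V=37.1557 exercise | (k=8,j=4): S=90.2700, K−S=15.4900, hold=14.6305 ⇒ V=15.4900 exercise | (k=8,j=5): S=118.7779, K−S=0.0000, hold=1.1071 ⇒ V=1.1071 continue | (k=8,j=6): S=156.2887, K−S=0.0000, hold=0.0000 ⇒ V=0.0000 continue | (k=8,j=7): S=205.6458, K−S=0.0000, hold=0.0000 ⇒ V=0.0000 continue | (k=8,j=8): S=270.5901, K−S=0.0000, hold=0.0000 ⇒ V=0.0000 continue
k=7: (k=7,j=0): S=34.5439, K−S=71.2161, hold=70.3566 ⇒ V=71.2161 exercise | (k=7,j=1): S=45.4531, K−S=60.3069, hold=59.4474 ⇒ V=60.3069 exercise | (k=7,j=2): S=59.8074, K−S=45.9526, hold=45.0930 ⇒ V=45.9526 exercise | (k=7,j=3): S=78.6950, K−S=27.0650, hold=26.2054 ⇒ V=27.0650 exercise | (k=7,j=4): S=103.5475, K−S=2.2125, hold=8.2952 ⇒ V=8.2952 continue | (k=7,j=5): S=136.2485, K−S=0.0000, hold=0.5540 ⇒ V=0.5540 continue | (k=7,j=6): S=179.2767, K−S=0.0000, hold=0.0000 ⇒ V=0.0000 continue | (k=7,j=7): S=235.8934, K−S=0.0000, hold=0.0000 ⇒ V=0.0000 continue
k=6: (k=6,j=0): S=39.6248, K−S=66.1352, hold=65.2757 ⇒ V=66.1352 exercise | (k=6,j=1): S=52.1386, K−S=53.6214, hold=52.7619 ⇒ V=53.6214 exercise | (k=6,j=2): S=68.6043, K−S=37.1557, hold=36.2962 ⇒ V=37.1557 exercise | (k=6,j=3): S=90.2700, K−S=15.4900, hold=17.6200 ⇒ V=17.6200 continue | (k=6,j=4): S=118.7779, K−S=0.0000, hold=4.4231 ⇒ V=4.4231 continue | (k=6,j=5): S=156.2887, K−S=0.0000, hold=0.2772 ⇒ V=0.2772 continue | (k=6,j=6): S=205.6458, K−S=0.0000, hold=0.0000 ⇒ V=0.0000 continue
k=5: (k=5,j=0): S=45.4531, K−S=60.3069, hold=59.4474 ⇒ V=60.3069 exercise | (k=5,j=1): S=59.8074, K−S=45.9526, hold=45.0930 ⇒ V=45.9526 exercise | (k=5,j=2): S=78.6950, K−S=27.0650, hold=27.2523 ⇒ V=27.2523 continue | (k=5,j=3): S=103.5475, K−S=2.2125, hold=10.9907 ⇒ V=10.9907 continue | (k=5,j=4): S=136.2485, K−S=0.0000, hold=2.3495 ⇒ V=2.3495 continue | (k=5,j=5): S=179.2767, K−S=0.0000, hold=0.1387 ⇒ V=0.1387 continue
k=4: (k=4,j=0): S=52.1386, K−S=53.6214, hold=52.7619 ⇒ V=53.6214 exercise | (k=4,j=1): S=68.6043, K−S=37.1557, hold=36.3882 ⇒ V=37.1557 exercise | (k=4,j=2): S=90.2700, K−S=15.4900, hold=19.0385 ⇒ V=19.0385 continue | (k=4,j=3): S=118.7779, K−S=0.0000, hold=6.6544 ⇒ V=6.6544 continue | (k=4,j=4): S=156.2887, K−S=0.0000, hold=1.2439 ⇒ V=1.2439 continue
k=3: (k=3,j=0): S=59.8074, K−S=45.9526, hold=45.0930 ⇒ V=45.9526 exercise | (k=3,j=1): S=78.6950, K−S=27.0650, hold=27.9495 ⇒ V=27.9495 continue | (k=3,j=2): S=103.5475, K−S=2.2125, hold=12.7972 ⇒ V=12.7972 continue | (k=3,j=3): S=136.2485, K−S=0.0000, hold=3.9411 ⇒ V=3.9411 continue
k=2: (k=2,j=0): S=68.6043, K−S=37.1557, hold=36.7309 ⇒ V=37.1557 exercise | (k=2,j=1): S=90.2700, K−S=15.4900, hold=20.2753 ⇒ V=20.2753 continue | (k=2,j=2): S=118.7779, K−S=0.0000, hold=8.3406 ⇒ V=8.3406 continue
k=1: (k=1,j=0): S=78.6950, K−S=27.0650, hold=28.5573 ⇒ V=28.5573 continue | (k=1,j=1): S=103.5475, K−S=2.2125, hold=14.2448 ⇒ V=14.2448 continue
k=0: (k=0,j=0): S=90.2700, K−S=15.4900, hold=21.2909 ⇒ V=21.2909 continue

price = 21.2909
tree:
21.2909
28.5573 14.2448
37.1557 20.2753 8.3406
45.9526 27.9495 12.7972 3.9411
53.6214 37.1557 19.0385 6.6544 1.2439
60.3069 45.9526 27.2523 10.9907 2.3495 0.1387
66.1352 53.6214 37.1557 17.6200 4.4231 0.2772 0.0000
71.2161 60.3069 45.9526 27.0650 8.2952 0.5540 0.0000 0.0000
75.6455 66.1352 53.6214 37.1557 15.4900 1.1071 0.0000 0.0000 0.0000
79.5070 71.2161 60.3069 45.9526 27.0650 2.2125 0.0000 0.0000 0.0000 0.0000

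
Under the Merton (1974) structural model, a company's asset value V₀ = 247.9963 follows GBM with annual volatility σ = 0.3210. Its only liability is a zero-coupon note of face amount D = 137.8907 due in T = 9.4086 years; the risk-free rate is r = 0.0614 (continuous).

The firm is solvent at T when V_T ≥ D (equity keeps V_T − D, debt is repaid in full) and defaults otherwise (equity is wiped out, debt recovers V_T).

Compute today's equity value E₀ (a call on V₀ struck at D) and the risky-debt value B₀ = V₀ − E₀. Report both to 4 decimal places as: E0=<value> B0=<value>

E0=177.9223 B0=70.0740

With assets at 247.9963 and a single debt payment of 137.8907 at 9.4086 years:
d₁ = [ln(V₀/D) + (r + σ²/2)T] / (σ√T)
   = [ln(247.9963/137.8907) + (0.0614 + 0.5·0.3210²)·9.4086] / (0.3210·√9.4086)
   = [0.586952 + 1.062424] / 0.984617 = 1.675144
d₂ = d₁ − σ√T = 1.675144 − 0.984617 = 0.690527
N(d₁) = 0.953047,  N(d₂) = 0.755069,  e^(−rT) = 0.561194
E₀ = V₀·N(d₁) − D·e^(−rT)·N(d₂)
   = 247.9963·0.953047 − 137.8907·0.561194·0.755069 = 177.922310
B₀ = V₀ − E₀ = 247.9963 − 177.922310 = 70.073990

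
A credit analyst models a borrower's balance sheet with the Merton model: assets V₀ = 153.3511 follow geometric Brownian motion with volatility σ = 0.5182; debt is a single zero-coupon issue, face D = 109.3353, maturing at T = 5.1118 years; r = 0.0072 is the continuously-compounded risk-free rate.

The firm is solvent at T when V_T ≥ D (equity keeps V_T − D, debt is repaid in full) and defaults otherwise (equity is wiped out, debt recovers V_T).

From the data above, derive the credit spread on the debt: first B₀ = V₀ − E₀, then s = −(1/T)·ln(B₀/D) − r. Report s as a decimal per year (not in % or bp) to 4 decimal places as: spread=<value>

spread=0.0811

Apply the equity-as-call identities (strike 109.3353, horizon 5.1118 years):
d₁ = [ln(V₀/D) + (r + σ²/2)T] / (σ√T)
   = [ln(153.3511/109.3353) + (0.0072 + 0.5·0.5182²)·5.1118] / (0.5182·√5.1118)
   = [0.338311 + 0.723144] / 1.171613 = 0.905977
d₂ = d₁ − σ√T = 0.905977 − 1.171613 = -0.265636
N(d₁) = 0.817526,  N(d₂) = 0.395260,  e^(−rT) = 0.963864
E₀ = V₀·N(d₁) − D·e^(−rT)·N(d₂)
   = 153.3511·0.817526 − 109.3353·0.963864·0.395260 = 83.714323
B₀ = V₀ − E₀ = 153.3511 − 83.714323 = 69.636777
spread = −(1/T)·ln(B₀/D) − r = −(1/5.1118)·ln(69.636777/109.3353) − 0.0072 = 0.08105198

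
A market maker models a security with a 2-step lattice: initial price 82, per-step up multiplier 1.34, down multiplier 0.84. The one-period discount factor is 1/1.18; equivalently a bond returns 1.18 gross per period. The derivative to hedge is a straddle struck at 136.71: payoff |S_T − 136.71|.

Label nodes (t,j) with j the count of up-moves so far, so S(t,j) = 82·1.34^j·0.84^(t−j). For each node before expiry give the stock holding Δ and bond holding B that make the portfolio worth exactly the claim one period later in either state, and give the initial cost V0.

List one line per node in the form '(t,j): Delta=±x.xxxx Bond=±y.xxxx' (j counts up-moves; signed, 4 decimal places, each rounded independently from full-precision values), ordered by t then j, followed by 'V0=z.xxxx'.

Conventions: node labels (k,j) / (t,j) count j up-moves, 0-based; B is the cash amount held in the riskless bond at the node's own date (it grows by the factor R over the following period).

Since d<R<u, set p* = (R−d)/(u−d) = 0.6800; price each node as the discounted p*-expectation of its children.
Expiry values: V(2,0)=78.8508, V(2,1)=44.4108, V(2,2)=10.5292
  t=1,j=0: stock 68.8800 → up 92.2992 (V=44.4108), down 57.8592 (V=78.8508). Price 46.9759; hedge Δ=-1.0000, bond B=115.8559.
  t=1,j=1: stock 109.8800 → up 147.2392 (V=10.5292), down 92.2992 (V=44.4108). Price 18.1113; hedge Δ=-0.6167, bond B=85.8745.
  t=0,j=0: stock 82.0000 → up 109.8800 (V=18.1113), down 68.8800 (V=46.9759). Price 23.1762; hedge Δ=-0.7040, bond B=80.9055.
As a check, the time-0 holding Δ(0,0)·S0 + B(0,0) comes to 23.1762 — exactly V0.

(0,0): Delta=-0.7040 Bond=80.9055
(1,0): Delta=-1.0000 Bond=115.8559
(1,1): Delta=-0.6167 Bond=85.8745
V0=23.1762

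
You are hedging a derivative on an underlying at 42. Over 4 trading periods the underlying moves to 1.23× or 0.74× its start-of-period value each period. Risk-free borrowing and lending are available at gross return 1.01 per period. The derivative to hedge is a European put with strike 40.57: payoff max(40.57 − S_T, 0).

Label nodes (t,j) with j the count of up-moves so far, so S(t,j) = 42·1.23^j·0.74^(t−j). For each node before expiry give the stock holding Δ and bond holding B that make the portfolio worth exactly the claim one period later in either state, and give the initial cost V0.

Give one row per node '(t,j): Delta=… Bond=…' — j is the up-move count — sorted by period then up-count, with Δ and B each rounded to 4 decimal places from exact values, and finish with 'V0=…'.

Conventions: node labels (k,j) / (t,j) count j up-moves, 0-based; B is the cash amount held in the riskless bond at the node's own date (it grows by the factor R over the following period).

(0,0): Delta=-0.3648 Bond=22.2168
(1,0): Delta=-0.6626 Bond=31.6928
(1,1): Delta=-0.2189 Bond=14.8989
(2,0): Delta=-1.0000 Bond=39.7706
(2,1): Delta=-0.4971 Bond=25.6860
(2,2): Delta=-0.0824 Bond=6.3798
(3,0): Delta=-1.0000 Bond=40.1683
(3,1): Delta=-1.0000 Bond=40.1683
(3,2): Delta=-0.2506 Bond=14.3517
(3,3): Delta=0.0000 Bond=0.0000
V0=6.8945

The replicating-portfolio and risk-neutral prices coincide; use p* = (1.01−0.74)/(1.23−0.74) = 0.5510 for the latter.
At maturity the claim pays: V(4,0)=27.9756, V(4,1)=19.6361, V(4,2)=5.7745, V(4,3)=0.0000, V(4,4)=0.0000
Node (3,0) S=17.0194: V=(p*·19.6361+(1−p*)·27.9756)/1.01=23.1489; Δ=(19.6361−27.9756)/(20.9339−12.5944)=-1.0000; B=V−Δ·S=40.1683
Node (3,1) S=28.2890: V=(p*·5.7745+(1−p*)·19.6361)/1.01=11.8793; Δ=(5.7745−19.6361)/(34.7955−20.9339)=-1.0000; B=V−Δ·S=40.1683
Node (3,2) S=47.0209: V=(p*·0.0000+(1−p*)·5.7745)/1.01=2.5670; Δ=(0.0000−5.7745)/(57.8357−34.7955)=-0.2506; B=V−Δ·S=14.3517
Node (3,3) S=78.1564: V=(p*·0.0000+(1−p*)·0.0000)/1.01=0.0000; Δ=(0.0000−0.0000)/(96.1324−57.8357)=0.0000; B=V−Δ·S=0.0000
Node (2,0) S=22.9992: V=(p*·11.8793+(1−p*)·23.1489)/1.01=16.7714; Δ=(11.8793−23.1489)/(28.2890−17.0194)=-1.0000; B=V−Δ·S=39.7706
Node (2,1) S=38.2284: V=(p*·2.5670+(1−p*)·11.8793)/1.01=6.6812; Δ=(2.5670−11.8793)/(47.0209−28.2890)=-0.4971; B=V−Δ·S=25.6860
Node (2,2) S=63.5418: V=(p*·0.0000+(1−p*)·2.5670)/1.01=1.1411; Δ=(0.0000−2.5670)/(78.1564−47.0209)=-0.0824; B=V−Δ·S=6.3798
Node (1,0) S=31.0800: V=(p*·6.6812+(1−p*)·16.7714)/1.01=11.1005; Δ=(6.6812−16.7714)/(38.2284−22.9992)=-0.6626; B=V−Δ·S=31.6928
Node (1,1) S=51.6600: V=(p*·1.1411+(1−p*)·6.6812)/1.01=3.5926; Δ=(1.1411−6.6812)/(63.5418−38.2284)=-0.2189; B=V−Δ·S=14.8989
Node (0,0) S=42.0000: V=(p*·3.5926+(1−p*)·11.1005)/1.01=6.8945; Δ=(3.5926−11.1005)/(51.6600−31.0800)=-0.3648; B=V−Δ·S=22.2168
Sanity check at the root: Δ(0,0)·S0 + B(0,0) reproduces V0 = 6.8945.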